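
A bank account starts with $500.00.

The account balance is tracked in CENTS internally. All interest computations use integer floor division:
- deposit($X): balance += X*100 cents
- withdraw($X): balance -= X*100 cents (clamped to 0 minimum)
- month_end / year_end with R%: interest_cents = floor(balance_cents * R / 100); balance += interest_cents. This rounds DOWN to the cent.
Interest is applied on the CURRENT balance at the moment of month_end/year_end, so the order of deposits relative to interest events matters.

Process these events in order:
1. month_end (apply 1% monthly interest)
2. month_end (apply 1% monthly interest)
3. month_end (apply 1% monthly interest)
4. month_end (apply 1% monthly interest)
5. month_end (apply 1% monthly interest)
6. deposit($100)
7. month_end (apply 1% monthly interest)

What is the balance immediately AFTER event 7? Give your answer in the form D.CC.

Answer: 631.75

Derivation:
After 1 (month_end (apply 1% monthly interest)): balance=$505.00 total_interest=$5.00
After 2 (month_end (apply 1% monthly interest)): balance=$510.05 total_interest=$10.05
After 3 (month_end (apply 1% monthly interest)): balance=$515.15 total_interest=$15.15
After 4 (month_end (apply 1% monthly interest)): balance=$520.30 total_interest=$20.30
After 5 (month_end (apply 1% monthly interest)): balance=$525.50 total_interest=$25.50
After 6 (deposit($100)): balance=$625.50 total_interest=$25.50
After 7 (month_end (apply 1% monthly interest)): balance=$631.75 total_interest=$31.75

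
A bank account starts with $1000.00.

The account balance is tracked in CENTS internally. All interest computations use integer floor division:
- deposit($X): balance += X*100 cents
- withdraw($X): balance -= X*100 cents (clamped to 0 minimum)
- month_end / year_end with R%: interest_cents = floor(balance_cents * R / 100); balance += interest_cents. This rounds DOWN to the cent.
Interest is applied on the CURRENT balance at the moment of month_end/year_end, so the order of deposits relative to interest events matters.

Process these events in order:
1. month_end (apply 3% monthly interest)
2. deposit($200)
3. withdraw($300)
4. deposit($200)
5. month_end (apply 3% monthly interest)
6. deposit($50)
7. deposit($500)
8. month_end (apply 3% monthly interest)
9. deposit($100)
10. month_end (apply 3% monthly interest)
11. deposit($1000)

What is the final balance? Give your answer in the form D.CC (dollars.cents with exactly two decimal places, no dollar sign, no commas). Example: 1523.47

After 1 (month_end (apply 3% monthly interest)): balance=$1030.00 total_interest=$30.00
After 2 (deposit($200)): balance=$1230.00 total_interest=$30.00
After 3 (withdraw($300)): balance=$930.00 total_interest=$30.00
After 4 (deposit($200)): balance=$1130.00 total_interest=$30.00
After 5 (month_end (apply 3% monthly interest)): balance=$1163.90 total_interest=$63.90
After 6 (deposit($50)): balance=$1213.90 total_interest=$63.90
After 7 (deposit($500)): balance=$1713.90 total_interest=$63.90
After 8 (month_end (apply 3% monthly interest)): balance=$1765.31 total_interest=$115.31
After 9 (deposit($100)): balance=$1865.31 total_interest=$115.31
After 10 (month_end (apply 3% monthly interest)): balance=$1921.26 total_interest=$171.26
After 11 (deposit($1000)): balance=$2921.26 total_interest=$171.26

Answer: 2921.26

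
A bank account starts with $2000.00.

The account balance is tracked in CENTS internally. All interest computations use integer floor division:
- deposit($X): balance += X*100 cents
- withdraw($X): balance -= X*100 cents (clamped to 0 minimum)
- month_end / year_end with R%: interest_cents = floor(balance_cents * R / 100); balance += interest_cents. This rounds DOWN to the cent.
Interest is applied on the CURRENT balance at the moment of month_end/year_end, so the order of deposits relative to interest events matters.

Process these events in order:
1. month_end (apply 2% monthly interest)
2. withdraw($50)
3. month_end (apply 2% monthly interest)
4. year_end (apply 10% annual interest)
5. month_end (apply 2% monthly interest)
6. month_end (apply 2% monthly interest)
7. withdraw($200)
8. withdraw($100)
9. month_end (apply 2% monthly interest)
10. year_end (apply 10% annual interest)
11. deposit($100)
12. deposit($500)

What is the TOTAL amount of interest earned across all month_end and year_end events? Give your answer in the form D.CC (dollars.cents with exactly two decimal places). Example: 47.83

After 1 (month_end (apply 2% monthly interest)): balance=$2040.00 total_interest=$40.00
After 2 (withdraw($50)): balance=$1990.00 total_interest=$40.00
After 3 (month_end (apply 2% monthly interest)): balance=$2029.80 total_interest=$79.80
After 4 (year_end (apply 10% annual interest)): balance=$2232.78 total_interest=$282.78
After 5 (month_end (apply 2% monthly interest)): balance=$2277.43 total_interest=$327.43
After 6 (month_end (apply 2% monthly interest)): balance=$2322.97 total_interest=$372.97
After 7 (withdraw($200)): balance=$2122.97 total_interest=$372.97
After 8 (withdraw($100)): balance=$2022.97 total_interest=$372.97
After 9 (month_end (apply 2% monthly interest)): balance=$2063.42 total_interest=$413.42
After 10 (year_end (apply 10% annual interest)): balance=$2269.76 total_interest=$619.76
After 11 (deposit($100)): balance=$2369.76 total_interest=$619.76
After 12 (deposit($500)): balance=$2869.76 total_interest=$619.76

Answer: 619.76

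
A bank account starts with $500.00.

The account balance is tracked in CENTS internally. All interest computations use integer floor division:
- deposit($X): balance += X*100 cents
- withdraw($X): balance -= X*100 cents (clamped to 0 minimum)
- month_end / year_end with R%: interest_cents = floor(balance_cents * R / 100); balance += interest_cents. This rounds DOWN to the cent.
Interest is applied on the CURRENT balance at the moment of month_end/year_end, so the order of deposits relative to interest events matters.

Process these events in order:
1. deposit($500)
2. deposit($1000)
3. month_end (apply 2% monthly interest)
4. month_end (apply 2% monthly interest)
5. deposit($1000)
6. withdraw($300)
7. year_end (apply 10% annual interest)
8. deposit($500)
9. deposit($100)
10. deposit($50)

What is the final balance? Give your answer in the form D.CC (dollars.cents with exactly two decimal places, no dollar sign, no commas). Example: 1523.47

Answer: 3708.88

Derivation:
After 1 (deposit($500)): balance=$1000.00 total_interest=$0.00
After 2 (deposit($1000)): balance=$2000.00 total_interest=$0.00
After 3 (month_end (apply 2% monthly interest)): balance=$2040.00 total_interest=$40.00
After 4 (month_end (apply 2% monthly interest)): balance=$2080.80 total_interest=$80.80
After 5 (deposit($1000)): balance=$3080.80 total_interest=$80.80
After 6 (withdraw($300)): balance=$2780.80 total_interest=$80.80
After 7 (year_end (apply 10% annual interest)): balance=$3058.88 total_interest=$358.88
After 8 (deposit($500)): balance=$3558.88 total_interest=$358.88
After 9 (deposit($100)): balance=$3658.88 total_interest=$358.88
After 10 (deposit($50)): balance=$3708.88 total_interest=$358.88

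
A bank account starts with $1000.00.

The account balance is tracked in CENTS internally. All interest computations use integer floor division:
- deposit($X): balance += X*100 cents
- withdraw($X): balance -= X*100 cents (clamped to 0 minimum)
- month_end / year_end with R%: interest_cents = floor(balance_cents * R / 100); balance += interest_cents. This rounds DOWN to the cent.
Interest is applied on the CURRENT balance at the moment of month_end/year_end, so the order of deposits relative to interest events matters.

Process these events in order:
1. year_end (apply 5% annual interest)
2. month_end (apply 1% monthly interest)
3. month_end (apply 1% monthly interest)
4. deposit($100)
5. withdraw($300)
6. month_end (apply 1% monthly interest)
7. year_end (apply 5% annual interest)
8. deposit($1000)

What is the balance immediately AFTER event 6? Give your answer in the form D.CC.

Answer: 879.81

Derivation:
After 1 (year_end (apply 5% annual interest)): balance=$1050.00 total_interest=$50.00
After 2 (month_end (apply 1% monthly interest)): balance=$1060.50 total_interest=$60.50
After 3 (month_end (apply 1% monthly interest)): balance=$1071.10 total_interest=$71.10
After 4 (deposit($100)): balance=$1171.10 total_interest=$71.10
After 5 (withdraw($300)): balance=$871.10 total_interest=$71.10
After 6 (month_end (apply 1% monthly interest)): balance=$879.81 total_interest=$79.81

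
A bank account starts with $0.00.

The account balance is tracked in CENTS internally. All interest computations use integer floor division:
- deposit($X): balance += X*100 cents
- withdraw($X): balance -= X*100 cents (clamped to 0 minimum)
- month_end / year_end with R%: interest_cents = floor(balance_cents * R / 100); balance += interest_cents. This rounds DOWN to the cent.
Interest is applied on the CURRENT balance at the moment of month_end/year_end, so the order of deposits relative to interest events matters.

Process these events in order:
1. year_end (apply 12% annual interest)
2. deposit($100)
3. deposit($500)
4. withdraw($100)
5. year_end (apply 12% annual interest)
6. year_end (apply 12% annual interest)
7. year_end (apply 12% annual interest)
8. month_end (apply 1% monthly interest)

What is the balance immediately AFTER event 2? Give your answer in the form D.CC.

After 1 (year_end (apply 12% annual interest)): balance=$0.00 total_interest=$0.00
After 2 (deposit($100)): balance=$100.00 total_interest=$0.00

Answer: 100.00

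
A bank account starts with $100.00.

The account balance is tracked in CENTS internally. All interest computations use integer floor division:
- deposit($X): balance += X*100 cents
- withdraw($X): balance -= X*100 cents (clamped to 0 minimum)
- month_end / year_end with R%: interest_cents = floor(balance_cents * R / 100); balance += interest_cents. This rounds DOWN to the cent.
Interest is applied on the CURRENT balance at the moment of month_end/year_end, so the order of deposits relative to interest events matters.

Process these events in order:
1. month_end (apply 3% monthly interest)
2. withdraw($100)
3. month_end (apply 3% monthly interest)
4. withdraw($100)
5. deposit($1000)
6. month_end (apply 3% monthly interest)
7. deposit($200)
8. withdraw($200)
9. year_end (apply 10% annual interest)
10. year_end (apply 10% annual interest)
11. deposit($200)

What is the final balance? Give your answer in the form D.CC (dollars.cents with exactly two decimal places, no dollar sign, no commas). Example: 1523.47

Answer: 1446.30

Derivation:
After 1 (month_end (apply 3% monthly interest)): balance=$103.00 total_interest=$3.00
After 2 (withdraw($100)): balance=$3.00 total_interest=$3.00
After 3 (month_end (apply 3% monthly interest)): balance=$3.09 total_interest=$3.09
After 4 (withdraw($100)): balance=$0.00 total_interest=$3.09
After 5 (deposit($1000)): balance=$1000.00 total_interest=$3.09
After 6 (month_end (apply 3% monthly interest)): balance=$1030.00 total_interest=$33.09
After 7 (deposit($200)): balance=$1230.00 total_interest=$33.09
After 8 (withdraw($200)): balance=$1030.00 total_interest=$33.09
After 9 (year_end (apply 10% annual interest)): balance=$1133.00 total_interest=$136.09
After 10 (year_end (apply 10% annual interest)): balance=$1246.30 total_interest=$249.39
After 11 (deposit($200)): balance=$1446.30 total_interest=$249.39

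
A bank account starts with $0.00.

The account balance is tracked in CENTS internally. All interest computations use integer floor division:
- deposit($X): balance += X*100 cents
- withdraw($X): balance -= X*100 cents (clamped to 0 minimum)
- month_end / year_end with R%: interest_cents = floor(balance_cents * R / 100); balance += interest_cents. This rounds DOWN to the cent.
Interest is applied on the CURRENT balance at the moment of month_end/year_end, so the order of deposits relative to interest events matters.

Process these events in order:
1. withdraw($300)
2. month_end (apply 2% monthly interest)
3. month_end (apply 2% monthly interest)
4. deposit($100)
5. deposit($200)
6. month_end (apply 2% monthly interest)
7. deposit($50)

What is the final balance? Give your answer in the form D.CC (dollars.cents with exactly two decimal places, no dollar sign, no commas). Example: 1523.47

After 1 (withdraw($300)): balance=$0.00 total_interest=$0.00
After 2 (month_end (apply 2% monthly interest)): balance=$0.00 total_interest=$0.00
After 3 (month_end (apply 2% monthly interest)): balance=$0.00 total_interest=$0.00
After 4 (deposit($100)): balance=$100.00 total_interest=$0.00
After 5 (deposit($200)): balance=$300.00 total_interest=$0.00
After 6 (month_end (apply 2% monthly interest)): balance=$306.00 total_interest=$6.00
After 7 (deposit($50)): balance=$356.00 total_interest=$6.00

Answer: 356.00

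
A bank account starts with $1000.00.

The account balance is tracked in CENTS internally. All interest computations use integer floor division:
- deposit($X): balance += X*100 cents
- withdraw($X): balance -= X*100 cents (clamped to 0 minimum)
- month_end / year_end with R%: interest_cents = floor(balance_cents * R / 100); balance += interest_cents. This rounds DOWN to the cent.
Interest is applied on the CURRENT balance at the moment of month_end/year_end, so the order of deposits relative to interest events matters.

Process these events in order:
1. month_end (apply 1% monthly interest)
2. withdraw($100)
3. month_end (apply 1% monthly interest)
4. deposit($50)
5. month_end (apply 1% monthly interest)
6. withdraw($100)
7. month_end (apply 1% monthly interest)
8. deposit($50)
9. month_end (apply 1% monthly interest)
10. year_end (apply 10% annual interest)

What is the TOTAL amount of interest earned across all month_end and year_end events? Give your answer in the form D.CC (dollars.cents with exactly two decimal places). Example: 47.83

Answer: 141.63

Derivation:
After 1 (month_end (apply 1% monthly interest)): balance=$1010.00 total_interest=$10.00
After 2 (withdraw($100)): balance=$910.00 total_interest=$10.00
After 3 (month_end (apply 1% monthly interest)): balance=$919.10 total_interest=$19.10
After 4 (deposit($50)): balance=$969.10 total_interest=$19.10
After 5 (month_end (apply 1% monthly interest)): balance=$978.79 total_interest=$28.79
After 6 (withdraw($100)): balance=$878.79 total_interest=$28.79
After 7 (month_end (apply 1% monthly interest)): balance=$887.57 total_interest=$37.57
After 8 (deposit($50)): balance=$937.57 total_interest=$37.57
After 9 (month_end (apply 1% monthly interest)): balance=$946.94 total_interest=$46.94
After 10 (year_end (apply 10% annual interest)): balance=$1041.63 total_interest=$141.63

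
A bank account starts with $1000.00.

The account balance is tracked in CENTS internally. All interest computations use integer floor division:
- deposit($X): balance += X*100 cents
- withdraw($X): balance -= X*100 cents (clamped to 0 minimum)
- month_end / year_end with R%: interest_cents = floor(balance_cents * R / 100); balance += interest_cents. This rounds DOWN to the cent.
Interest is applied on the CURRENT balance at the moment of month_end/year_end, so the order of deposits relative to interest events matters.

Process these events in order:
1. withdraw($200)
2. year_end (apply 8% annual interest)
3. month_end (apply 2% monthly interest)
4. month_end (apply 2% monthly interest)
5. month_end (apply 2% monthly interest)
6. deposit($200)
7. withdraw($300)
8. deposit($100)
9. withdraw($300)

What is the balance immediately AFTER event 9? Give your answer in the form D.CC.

After 1 (withdraw($200)): balance=$800.00 total_interest=$0.00
After 2 (year_end (apply 8% annual interest)): balance=$864.00 total_interest=$64.00
After 3 (month_end (apply 2% monthly interest)): balance=$881.28 total_interest=$81.28
After 4 (month_end (apply 2% monthly interest)): balance=$898.90 total_interest=$98.90
After 5 (month_end (apply 2% monthly interest)): balance=$916.87 total_interest=$116.87
After 6 (deposit($200)): balance=$1116.87 total_interest=$116.87
After 7 (withdraw($300)): balance=$816.87 total_interest=$116.87
After 8 (deposit($100)): balance=$916.87 total_interest=$116.87
After 9 (withdraw($300)): balance=$616.87 total_interest=$116.87

Answer: 616.87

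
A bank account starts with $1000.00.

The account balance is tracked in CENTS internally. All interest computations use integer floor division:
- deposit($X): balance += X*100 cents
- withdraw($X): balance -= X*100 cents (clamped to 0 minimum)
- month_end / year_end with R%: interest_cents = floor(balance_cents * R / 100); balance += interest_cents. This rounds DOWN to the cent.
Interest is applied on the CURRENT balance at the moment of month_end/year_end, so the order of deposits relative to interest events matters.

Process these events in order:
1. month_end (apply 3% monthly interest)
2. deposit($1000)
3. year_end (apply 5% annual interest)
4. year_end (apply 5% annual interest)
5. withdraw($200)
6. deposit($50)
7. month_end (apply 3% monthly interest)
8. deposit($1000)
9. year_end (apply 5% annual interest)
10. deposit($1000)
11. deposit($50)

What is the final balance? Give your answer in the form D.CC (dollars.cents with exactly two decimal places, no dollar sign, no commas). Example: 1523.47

Answer: 4358.24

Derivation:
After 1 (month_end (apply 3% monthly interest)): balance=$1030.00 total_interest=$30.00
After 2 (deposit($1000)): balance=$2030.00 total_interest=$30.00
After 3 (year_end (apply 5% annual interest)): balance=$2131.50 total_interest=$131.50
After 4 (year_end (apply 5% annual interest)): balance=$2238.07 total_interest=$238.07
After 5 (withdraw($200)): balance=$2038.07 total_interest=$238.07
After 6 (deposit($50)): balance=$2088.07 total_interest=$238.07
After 7 (month_end (apply 3% monthly interest)): balance=$2150.71 total_interest=$300.71
After 8 (deposit($1000)): balance=$3150.71 total_interest=$300.71
After 9 (year_end (apply 5% annual interest)): balance=$3308.24 total_interest=$458.24
After 10 (deposit($1000)): balance=$4308.24 total_interest=$458.24
After 11 (deposit($50)): balance=$4358.24 total_interest=$458.24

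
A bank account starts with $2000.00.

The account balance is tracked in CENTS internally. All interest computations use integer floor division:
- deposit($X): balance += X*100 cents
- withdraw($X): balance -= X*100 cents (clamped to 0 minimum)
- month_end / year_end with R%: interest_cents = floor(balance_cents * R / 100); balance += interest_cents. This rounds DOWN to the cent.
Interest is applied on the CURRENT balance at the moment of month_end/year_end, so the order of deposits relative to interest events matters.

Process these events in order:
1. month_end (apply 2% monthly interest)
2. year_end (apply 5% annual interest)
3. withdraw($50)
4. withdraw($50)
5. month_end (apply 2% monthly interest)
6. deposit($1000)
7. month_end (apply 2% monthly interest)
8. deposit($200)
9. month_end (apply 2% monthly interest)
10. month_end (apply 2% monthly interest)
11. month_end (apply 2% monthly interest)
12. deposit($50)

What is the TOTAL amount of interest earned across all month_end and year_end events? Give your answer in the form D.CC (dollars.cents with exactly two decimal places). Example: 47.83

After 1 (month_end (apply 2% monthly interest)): balance=$2040.00 total_interest=$40.00
After 2 (year_end (apply 5% annual interest)): balance=$2142.00 total_interest=$142.00
After 3 (withdraw($50)): balance=$2092.00 total_interest=$142.00
After 4 (withdraw($50)): balance=$2042.00 total_interest=$142.00
After 5 (month_end (apply 2% monthly interest)): balance=$2082.84 total_interest=$182.84
After 6 (deposit($1000)): balance=$3082.84 total_interest=$182.84
After 7 (month_end (apply 2% monthly interest)): balance=$3144.49 total_interest=$244.49
After 8 (deposit($200)): balance=$3344.49 total_interest=$244.49
After 9 (month_end (apply 2% monthly interest)): balance=$3411.37 total_interest=$311.37
After 10 (month_end (apply 2% monthly interest)): balance=$3479.59 total_interest=$379.59
After 11 (month_end (apply 2% monthly interest)): balance=$3549.18 total_interest=$449.18
After 12 (deposit($50)): balance=$3599.18 total_interest=$449.18

Answer: 449.18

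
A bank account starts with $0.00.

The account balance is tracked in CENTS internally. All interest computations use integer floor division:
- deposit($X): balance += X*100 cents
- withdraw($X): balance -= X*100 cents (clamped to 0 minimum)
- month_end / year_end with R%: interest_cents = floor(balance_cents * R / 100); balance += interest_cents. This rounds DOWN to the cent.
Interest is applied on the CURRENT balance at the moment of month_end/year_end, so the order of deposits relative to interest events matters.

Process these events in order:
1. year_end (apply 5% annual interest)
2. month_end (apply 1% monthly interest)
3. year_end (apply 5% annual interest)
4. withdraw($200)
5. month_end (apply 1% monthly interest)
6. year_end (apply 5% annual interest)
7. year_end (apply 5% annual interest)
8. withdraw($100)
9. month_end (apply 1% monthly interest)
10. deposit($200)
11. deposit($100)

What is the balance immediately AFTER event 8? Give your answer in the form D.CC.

After 1 (year_end (apply 5% annual interest)): balance=$0.00 total_interest=$0.00
After 2 (month_end (apply 1% monthly interest)): balance=$0.00 total_interest=$0.00
After 3 (year_end (apply 5% annual interest)): balance=$0.00 total_interest=$0.00
After 4 (withdraw($200)): balance=$0.00 total_interest=$0.00
After 5 (month_end (apply 1% monthly interest)): balance=$0.00 total_interest=$0.00
After 6 (year_end (apply 5% annual interest)): balance=$0.00 total_interest=$0.00
After 7 (year_end (apply 5% annual interest)): balance=$0.00 total_interest=$0.00
After 8 (withdraw($100)): balance=$0.00 total_interest=$0.00

Answer: 0.00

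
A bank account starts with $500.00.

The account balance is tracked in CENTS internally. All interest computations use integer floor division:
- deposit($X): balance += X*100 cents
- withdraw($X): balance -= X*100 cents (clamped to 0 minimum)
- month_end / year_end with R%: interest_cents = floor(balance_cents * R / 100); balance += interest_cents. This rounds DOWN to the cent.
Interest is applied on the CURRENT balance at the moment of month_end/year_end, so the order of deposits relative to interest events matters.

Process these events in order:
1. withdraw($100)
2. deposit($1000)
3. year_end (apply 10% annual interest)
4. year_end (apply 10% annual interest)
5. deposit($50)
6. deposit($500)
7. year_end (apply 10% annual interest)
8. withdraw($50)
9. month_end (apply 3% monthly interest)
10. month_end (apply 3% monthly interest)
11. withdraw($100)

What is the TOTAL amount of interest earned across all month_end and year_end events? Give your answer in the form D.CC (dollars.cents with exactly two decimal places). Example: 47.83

Answer: 665.67

Derivation:
After 1 (withdraw($100)): balance=$400.00 total_interest=$0.00
After 2 (deposit($1000)): balance=$1400.00 total_interest=$0.00
After 3 (year_end (apply 10% annual interest)): balance=$1540.00 total_interest=$140.00
After 4 (year_end (apply 10% annual interest)): balance=$1694.00 total_interest=$294.00
After 5 (deposit($50)): balance=$1744.00 total_interest=$294.00
After 6 (deposit($500)): balance=$2244.00 total_interest=$294.00
After 7 (year_end (apply 10% annual interest)): balance=$2468.40 total_interest=$518.40
After 8 (withdraw($50)): balance=$2418.40 total_interest=$518.40
After 9 (month_end (apply 3% monthly interest)): balance=$2490.95 total_interest=$590.95
After 10 (month_end (apply 3% monthly interest)): balance=$2565.67 total_interest=$665.67
After 11 (withdraw($100)): balance=$2465.67 total_interest=$665.67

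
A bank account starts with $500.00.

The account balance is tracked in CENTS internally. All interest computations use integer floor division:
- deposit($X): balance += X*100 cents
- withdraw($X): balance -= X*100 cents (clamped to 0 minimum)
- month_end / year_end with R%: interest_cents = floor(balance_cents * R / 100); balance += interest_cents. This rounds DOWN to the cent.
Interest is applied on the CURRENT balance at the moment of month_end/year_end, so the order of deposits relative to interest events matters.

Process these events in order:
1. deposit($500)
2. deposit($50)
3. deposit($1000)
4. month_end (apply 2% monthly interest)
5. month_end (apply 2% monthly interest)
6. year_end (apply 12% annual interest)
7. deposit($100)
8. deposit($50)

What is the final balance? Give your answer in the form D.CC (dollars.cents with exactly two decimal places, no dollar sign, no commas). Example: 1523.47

Answer: 2538.75

Derivation:
After 1 (deposit($500)): balance=$1000.00 total_interest=$0.00
After 2 (deposit($50)): balance=$1050.00 total_interest=$0.00
After 3 (deposit($1000)): balance=$2050.00 total_interest=$0.00
After 4 (month_end (apply 2% monthly interest)): balance=$2091.00 total_interest=$41.00
After 5 (month_end (apply 2% monthly interest)): balance=$2132.82 total_interest=$82.82
After 6 (year_end (apply 12% annual interest)): balance=$2388.75 total_interest=$338.75
After 7 (deposit($100)): balance=$2488.75 total_interest=$338.75
After 8 (deposit($50)): balance=$2538.75 total_interest=$338.75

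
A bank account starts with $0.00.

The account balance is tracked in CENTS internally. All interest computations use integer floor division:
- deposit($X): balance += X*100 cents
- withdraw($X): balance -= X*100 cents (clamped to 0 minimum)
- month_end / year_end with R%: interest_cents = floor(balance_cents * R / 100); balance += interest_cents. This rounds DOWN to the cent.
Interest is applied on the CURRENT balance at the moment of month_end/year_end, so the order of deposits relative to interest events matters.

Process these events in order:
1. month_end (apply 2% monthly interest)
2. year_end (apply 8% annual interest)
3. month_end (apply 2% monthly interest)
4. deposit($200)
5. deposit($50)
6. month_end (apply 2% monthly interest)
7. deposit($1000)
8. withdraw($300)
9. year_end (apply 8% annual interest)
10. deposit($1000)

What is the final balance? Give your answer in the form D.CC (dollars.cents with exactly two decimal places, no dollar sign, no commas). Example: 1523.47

After 1 (month_end (apply 2% monthly interest)): balance=$0.00 total_interest=$0.00
After 2 (year_end (apply 8% annual interest)): balance=$0.00 total_interest=$0.00
After 3 (month_end (apply 2% monthly interest)): balance=$0.00 total_interest=$0.00
After 4 (deposit($200)): balance=$200.00 total_interest=$0.00
After 5 (deposit($50)): balance=$250.00 total_interest=$0.00
After 6 (month_end (apply 2% monthly interest)): balance=$255.00 total_interest=$5.00
After 7 (deposit($1000)): balance=$1255.00 total_interest=$5.00
After 8 (withdraw($300)): balance=$955.00 total_interest=$5.00
After 9 (year_end (apply 8% annual interest)): balance=$1031.40 total_interest=$81.40
After 10 (deposit($1000)): balance=$2031.40 total_interest=$81.40

Answer: 2031.40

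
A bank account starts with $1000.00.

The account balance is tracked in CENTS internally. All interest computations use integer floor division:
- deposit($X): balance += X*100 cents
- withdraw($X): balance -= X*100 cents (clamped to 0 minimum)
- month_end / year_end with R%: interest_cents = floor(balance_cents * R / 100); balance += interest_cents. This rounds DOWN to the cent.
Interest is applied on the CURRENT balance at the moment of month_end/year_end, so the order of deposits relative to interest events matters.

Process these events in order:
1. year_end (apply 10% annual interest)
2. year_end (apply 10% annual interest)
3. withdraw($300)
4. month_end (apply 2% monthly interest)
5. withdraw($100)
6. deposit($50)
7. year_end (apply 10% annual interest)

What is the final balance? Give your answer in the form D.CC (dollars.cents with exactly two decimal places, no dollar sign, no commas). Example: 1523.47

Answer: 966.02

Derivation:
After 1 (year_end (apply 10% annual interest)): balance=$1100.00 total_interest=$100.00
After 2 (year_end (apply 10% annual interest)): balance=$1210.00 total_interest=$210.00
After 3 (withdraw($300)): balance=$910.00 total_interest=$210.00
After 4 (month_end (apply 2% monthly interest)): balance=$928.20 total_interest=$228.20
After 5 (withdraw($100)): balance=$828.20 total_interest=$228.20
After 6 (deposit($50)): balance=$878.20 total_interest=$228.20
After 7 (year_end (apply 10% annual interest)): balance=$966.02 total_interest=$316.02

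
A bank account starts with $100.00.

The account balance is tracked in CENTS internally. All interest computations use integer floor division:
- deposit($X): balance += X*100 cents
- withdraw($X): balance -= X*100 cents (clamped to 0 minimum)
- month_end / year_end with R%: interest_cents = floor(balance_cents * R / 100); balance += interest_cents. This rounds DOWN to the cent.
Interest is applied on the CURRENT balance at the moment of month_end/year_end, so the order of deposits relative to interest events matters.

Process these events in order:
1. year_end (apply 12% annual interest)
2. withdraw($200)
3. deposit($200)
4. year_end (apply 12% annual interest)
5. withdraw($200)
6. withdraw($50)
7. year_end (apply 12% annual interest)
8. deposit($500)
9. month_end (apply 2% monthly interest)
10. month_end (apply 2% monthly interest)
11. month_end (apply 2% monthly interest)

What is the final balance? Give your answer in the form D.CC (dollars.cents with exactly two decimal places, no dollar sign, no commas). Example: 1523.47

Answer: 530.60

Derivation:
After 1 (year_end (apply 12% annual interest)): balance=$112.00 total_interest=$12.00
After 2 (withdraw($200)): balance=$0.00 total_interest=$12.00
After 3 (deposit($200)): balance=$200.00 total_interest=$12.00
After 4 (year_end (apply 12% annual interest)): balance=$224.00 total_interest=$36.00
After 5 (withdraw($200)): balance=$24.00 total_interest=$36.00
After 6 (withdraw($50)): balance=$0.00 total_interest=$36.00
After 7 (year_end (apply 12% annual interest)): balance=$0.00 total_interest=$36.00
After 8 (deposit($500)): balance=$500.00 total_interest=$36.00
After 9 (month_end (apply 2% monthly interest)): balance=$510.00 total_interest=$46.00
After 10 (month_end (apply 2% monthly interest)): balance=$520.20 total_interest=$56.20
After 11 (month_end (apply 2% monthly interest)): balance=$530.60 total_interest=$66.60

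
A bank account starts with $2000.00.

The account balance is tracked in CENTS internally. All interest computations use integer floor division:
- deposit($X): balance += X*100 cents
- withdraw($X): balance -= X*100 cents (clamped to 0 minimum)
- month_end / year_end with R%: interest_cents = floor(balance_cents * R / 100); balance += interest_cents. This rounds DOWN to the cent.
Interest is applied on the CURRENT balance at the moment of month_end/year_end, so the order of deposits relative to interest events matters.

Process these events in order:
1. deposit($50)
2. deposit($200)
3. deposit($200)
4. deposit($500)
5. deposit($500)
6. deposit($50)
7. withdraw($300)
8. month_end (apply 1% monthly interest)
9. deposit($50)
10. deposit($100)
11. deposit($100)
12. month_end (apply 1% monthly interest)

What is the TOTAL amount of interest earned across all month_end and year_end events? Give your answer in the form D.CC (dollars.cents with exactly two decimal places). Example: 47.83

After 1 (deposit($50)): balance=$2050.00 total_interest=$0.00
After 2 (deposit($200)): balance=$2250.00 total_interest=$0.00
After 3 (deposit($200)): balance=$2450.00 total_interest=$0.00
After 4 (deposit($500)): balance=$2950.00 total_interest=$0.00
After 5 (deposit($500)): balance=$3450.00 total_interest=$0.00
After 6 (deposit($50)): balance=$3500.00 total_interest=$0.00
After 7 (withdraw($300)): balance=$3200.00 total_interest=$0.00
After 8 (month_end (apply 1% monthly interest)): balance=$3232.00 total_interest=$32.00
After 9 (deposit($50)): balance=$3282.00 total_interest=$32.00
After 10 (deposit($100)): balance=$3382.00 total_interest=$32.00
After 11 (deposit($100)): balance=$3482.00 total_interest=$32.00
After 12 (month_end (apply 1% monthly interest)): balance=$3516.82 total_interest=$66.82

Answer: 66.82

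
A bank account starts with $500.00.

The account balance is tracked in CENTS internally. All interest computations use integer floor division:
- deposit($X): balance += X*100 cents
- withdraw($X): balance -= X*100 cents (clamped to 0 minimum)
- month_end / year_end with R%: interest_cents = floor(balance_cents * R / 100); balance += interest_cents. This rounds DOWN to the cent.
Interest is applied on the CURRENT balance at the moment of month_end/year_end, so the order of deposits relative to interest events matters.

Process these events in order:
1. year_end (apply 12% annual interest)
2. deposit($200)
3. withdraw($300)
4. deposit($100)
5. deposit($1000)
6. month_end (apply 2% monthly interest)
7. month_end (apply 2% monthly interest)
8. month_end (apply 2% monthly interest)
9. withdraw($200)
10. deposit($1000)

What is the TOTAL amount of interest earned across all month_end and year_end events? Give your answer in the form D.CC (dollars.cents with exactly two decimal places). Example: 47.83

After 1 (year_end (apply 12% annual interest)): balance=$560.00 total_interest=$60.00
After 2 (deposit($200)): balance=$760.00 total_interest=$60.00
After 3 (withdraw($300)): balance=$460.00 total_interest=$60.00
After 4 (deposit($100)): balance=$560.00 total_interest=$60.00
After 5 (deposit($1000)): balance=$1560.00 total_interest=$60.00
After 6 (month_end (apply 2% monthly interest)): balance=$1591.20 total_interest=$91.20
After 7 (month_end (apply 2% monthly interest)): balance=$1623.02 total_interest=$123.02
After 8 (month_end (apply 2% monthly interest)): balance=$1655.48 total_interest=$155.48
After 9 (withdraw($200)): balance=$1455.48 total_interest=$155.48
After 10 (deposit($1000)): balance=$2455.48 total_interest=$155.48

Answer: 155.48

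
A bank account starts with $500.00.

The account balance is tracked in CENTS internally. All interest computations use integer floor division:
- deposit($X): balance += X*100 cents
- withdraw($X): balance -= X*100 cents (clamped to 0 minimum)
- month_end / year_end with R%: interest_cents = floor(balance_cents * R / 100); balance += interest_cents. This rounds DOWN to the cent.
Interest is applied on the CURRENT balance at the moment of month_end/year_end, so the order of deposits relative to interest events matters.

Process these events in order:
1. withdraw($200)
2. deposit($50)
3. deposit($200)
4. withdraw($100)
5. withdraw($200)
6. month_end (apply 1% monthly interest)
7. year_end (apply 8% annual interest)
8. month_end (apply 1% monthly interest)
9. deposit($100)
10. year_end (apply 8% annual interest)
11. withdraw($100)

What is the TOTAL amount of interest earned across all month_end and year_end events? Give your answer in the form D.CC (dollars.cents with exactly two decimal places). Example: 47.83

After 1 (withdraw($200)): balance=$300.00 total_interest=$0.00
After 2 (deposit($50)): balance=$350.00 total_interest=$0.00
After 3 (deposit($200)): balance=$550.00 total_interest=$0.00
After 4 (withdraw($100)): balance=$450.00 total_interest=$0.00
After 5 (withdraw($200)): balance=$250.00 total_interest=$0.00
After 6 (month_end (apply 1% monthly interest)): balance=$252.50 total_interest=$2.50
After 7 (year_end (apply 8% annual interest)): balance=$272.70 total_interest=$22.70
After 8 (month_end (apply 1% monthly interest)): balance=$275.42 total_interest=$25.42
After 9 (deposit($100)): balance=$375.42 total_interest=$25.42
After 10 (year_end (apply 8% annual interest)): balance=$405.45 total_interest=$55.45
After 11 (withdraw($100)): balance=$305.45 total_interest=$55.45

Answer: 55.45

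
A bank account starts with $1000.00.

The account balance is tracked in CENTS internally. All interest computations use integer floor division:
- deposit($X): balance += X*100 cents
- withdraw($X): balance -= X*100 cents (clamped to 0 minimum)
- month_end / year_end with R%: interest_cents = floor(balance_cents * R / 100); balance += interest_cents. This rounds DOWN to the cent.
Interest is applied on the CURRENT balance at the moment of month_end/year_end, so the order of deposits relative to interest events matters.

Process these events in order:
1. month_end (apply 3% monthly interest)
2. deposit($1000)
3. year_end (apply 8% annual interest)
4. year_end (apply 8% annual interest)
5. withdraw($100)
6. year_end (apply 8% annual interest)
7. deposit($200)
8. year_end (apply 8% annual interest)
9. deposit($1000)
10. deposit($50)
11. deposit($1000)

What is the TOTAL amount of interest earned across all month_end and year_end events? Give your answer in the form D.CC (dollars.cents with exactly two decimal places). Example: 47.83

Answer: 761.14

Derivation:
After 1 (month_end (apply 3% monthly interest)): balance=$1030.00 total_interest=$30.00
After 2 (deposit($1000)): balance=$2030.00 total_interest=$30.00
After 3 (year_end (apply 8% annual interest)): balance=$2192.40 total_interest=$192.40
After 4 (year_end (apply 8% annual interest)): balance=$2367.79 total_interest=$367.79
After 5 (withdraw($100)): balance=$2267.79 total_interest=$367.79
After 6 (year_end (apply 8% annual interest)): balance=$2449.21 total_interest=$549.21
After 7 (deposit($200)): balance=$2649.21 total_interest=$549.21
After 8 (year_end (apply 8% annual interest)): balance=$2861.14 total_interest=$761.14
After 9 (deposit($1000)): balance=$3861.14 total_interest=$761.14
After 10 (deposit($50)): balance=$3911.14 total_interest=$761.14
After 11 (deposit($1000)): balance=$4911.14 total_interest=$761.14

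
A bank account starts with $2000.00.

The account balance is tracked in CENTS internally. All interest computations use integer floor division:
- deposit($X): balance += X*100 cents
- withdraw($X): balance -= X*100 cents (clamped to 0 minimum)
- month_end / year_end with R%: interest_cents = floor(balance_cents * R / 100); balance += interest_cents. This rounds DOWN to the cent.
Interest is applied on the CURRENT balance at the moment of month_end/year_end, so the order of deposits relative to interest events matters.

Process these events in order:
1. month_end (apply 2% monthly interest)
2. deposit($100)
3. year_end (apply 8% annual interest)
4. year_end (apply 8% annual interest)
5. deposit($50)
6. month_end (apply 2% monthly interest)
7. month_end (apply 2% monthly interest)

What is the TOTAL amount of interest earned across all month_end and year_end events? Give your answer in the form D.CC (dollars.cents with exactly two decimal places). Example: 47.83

Answer: 498.95

Derivation:
After 1 (month_end (apply 2% monthly interest)): balance=$2040.00 total_interest=$40.00
After 2 (deposit($100)): balance=$2140.00 total_interest=$40.00
After 3 (year_end (apply 8% annual interest)): balance=$2311.20 total_interest=$211.20
After 4 (year_end (apply 8% annual interest)): balance=$2496.09 total_interest=$396.09
After 5 (deposit($50)): balance=$2546.09 total_interest=$396.09
After 6 (month_end (apply 2% monthly interest)): balance=$2597.01 total_interest=$447.01
After 7 (month_end (apply 2% monthly interest)): balance=$2648.95 total_interest=$498.95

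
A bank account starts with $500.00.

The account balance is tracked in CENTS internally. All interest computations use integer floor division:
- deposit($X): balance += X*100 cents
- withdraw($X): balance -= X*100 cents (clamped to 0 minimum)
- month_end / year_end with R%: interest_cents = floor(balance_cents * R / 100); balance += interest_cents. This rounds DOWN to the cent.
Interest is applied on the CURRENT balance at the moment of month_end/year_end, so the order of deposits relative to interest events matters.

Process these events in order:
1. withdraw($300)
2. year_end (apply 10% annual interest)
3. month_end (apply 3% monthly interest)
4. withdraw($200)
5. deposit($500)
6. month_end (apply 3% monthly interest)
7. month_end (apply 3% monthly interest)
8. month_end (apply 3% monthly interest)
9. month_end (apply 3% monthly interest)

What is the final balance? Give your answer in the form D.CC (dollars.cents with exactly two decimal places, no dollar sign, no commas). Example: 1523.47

After 1 (withdraw($300)): balance=$200.00 total_interest=$0.00
After 2 (year_end (apply 10% annual interest)): balance=$220.00 total_interest=$20.00
After 3 (month_end (apply 3% monthly interest)): balance=$226.60 total_interest=$26.60
After 4 (withdraw($200)): balance=$26.60 total_interest=$26.60
After 5 (deposit($500)): balance=$526.60 total_interest=$26.60
After 6 (month_end (apply 3% monthly interest)): balance=$542.39 total_interest=$42.39
After 7 (month_end (apply 3% monthly interest)): balance=$558.66 total_interest=$58.66
After 8 (month_end (apply 3% monthly interest)): balance=$575.41 total_interest=$75.41
After 9 (month_end (apply 3% monthly interest)): balance=$592.67 total_interest=$92.67

Answer: 592.67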